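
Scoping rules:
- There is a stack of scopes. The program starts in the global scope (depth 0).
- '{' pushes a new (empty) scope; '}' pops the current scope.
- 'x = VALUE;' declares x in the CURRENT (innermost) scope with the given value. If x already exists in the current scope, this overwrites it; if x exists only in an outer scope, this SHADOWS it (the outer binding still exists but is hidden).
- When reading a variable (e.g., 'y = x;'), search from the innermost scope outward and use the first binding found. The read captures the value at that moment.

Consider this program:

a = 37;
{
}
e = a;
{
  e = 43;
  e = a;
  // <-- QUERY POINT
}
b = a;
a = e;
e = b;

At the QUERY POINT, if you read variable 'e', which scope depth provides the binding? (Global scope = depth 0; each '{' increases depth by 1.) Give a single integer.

Step 1: declare a=37 at depth 0
Step 2: enter scope (depth=1)
Step 3: exit scope (depth=0)
Step 4: declare e=(read a)=37 at depth 0
Step 5: enter scope (depth=1)
Step 6: declare e=43 at depth 1
Step 7: declare e=(read a)=37 at depth 1
Visible at query point: a=37 e=37

Answer: 1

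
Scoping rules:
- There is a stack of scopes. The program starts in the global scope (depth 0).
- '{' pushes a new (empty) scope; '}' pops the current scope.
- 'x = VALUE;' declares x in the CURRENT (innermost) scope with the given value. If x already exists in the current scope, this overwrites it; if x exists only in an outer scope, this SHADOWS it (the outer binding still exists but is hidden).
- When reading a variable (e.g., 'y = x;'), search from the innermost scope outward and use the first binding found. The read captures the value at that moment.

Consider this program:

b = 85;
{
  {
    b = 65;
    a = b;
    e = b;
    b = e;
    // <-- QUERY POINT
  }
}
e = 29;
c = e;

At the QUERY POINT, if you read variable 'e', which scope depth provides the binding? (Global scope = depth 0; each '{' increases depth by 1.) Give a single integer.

Step 1: declare b=85 at depth 0
Step 2: enter scope (depth=1)
Step 3: enter scope (depth=2)
Step 4: declare b=65 at depth 2
Step 5: declare a=(read b)=65 at depth 2
Step 6: declare e=(read b)=65 at depth 2
Step 7: declare b=(read e)=65 at depth 2
Visible at query point: a=65 b=65 e=65

Answer: 2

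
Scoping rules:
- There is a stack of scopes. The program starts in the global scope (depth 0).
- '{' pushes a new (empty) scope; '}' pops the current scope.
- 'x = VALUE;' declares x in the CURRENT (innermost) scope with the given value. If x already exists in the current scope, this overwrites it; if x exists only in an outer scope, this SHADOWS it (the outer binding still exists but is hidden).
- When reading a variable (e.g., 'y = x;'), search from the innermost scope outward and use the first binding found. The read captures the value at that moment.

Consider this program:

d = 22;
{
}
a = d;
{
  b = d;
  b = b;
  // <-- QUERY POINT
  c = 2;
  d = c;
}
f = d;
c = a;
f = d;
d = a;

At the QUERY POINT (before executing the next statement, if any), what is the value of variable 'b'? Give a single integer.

Answer: 22

Derivation:
Step 1: declare d=22 at depth 0
Step 2: enter scope (depth=1)
Step 3: exit scope (depth=0)
Step 4: declare a=(read d)=22 at depth 0
Step 5: enter scope (depth=1)
Step 6: declare b=(read d)=22 at depth 1
Step 7: declare b=(read b)=22 at depth 1
Visible at query point: a=22 b=22 d=22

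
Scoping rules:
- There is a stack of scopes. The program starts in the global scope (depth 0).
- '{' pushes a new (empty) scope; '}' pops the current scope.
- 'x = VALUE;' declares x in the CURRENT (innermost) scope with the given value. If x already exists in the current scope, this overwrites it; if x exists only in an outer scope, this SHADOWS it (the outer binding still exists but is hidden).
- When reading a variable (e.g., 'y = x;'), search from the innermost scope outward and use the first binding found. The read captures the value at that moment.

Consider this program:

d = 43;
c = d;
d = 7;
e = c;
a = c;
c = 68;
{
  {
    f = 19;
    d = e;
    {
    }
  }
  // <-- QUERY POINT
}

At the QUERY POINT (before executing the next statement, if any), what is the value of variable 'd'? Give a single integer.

Step 1: declare d=43 at depth 0
Step 2: declare c=(read d)=43 at depth 0
Step 3: declare d=7 at depth 0
Step 4: declare e=(read c)=43 at depth 0
Step 5: declare a=(read c)=43 at depth 0
Step 6: declare c=68 at depth 0
Step 7: enter scope (depth=1)
Step 8: enter scope (depth=2)
Step 9: declare f=19 at depth 2
Step 10: declare d=(read e)=43 at depth 2
Step 11: enter scope (depth=3)
Step 12: exit scope (depth=2)
Step 13: exit scope (depth=1)
Visible at query point: a=43 c=68 d=7 e=43

Answer: 7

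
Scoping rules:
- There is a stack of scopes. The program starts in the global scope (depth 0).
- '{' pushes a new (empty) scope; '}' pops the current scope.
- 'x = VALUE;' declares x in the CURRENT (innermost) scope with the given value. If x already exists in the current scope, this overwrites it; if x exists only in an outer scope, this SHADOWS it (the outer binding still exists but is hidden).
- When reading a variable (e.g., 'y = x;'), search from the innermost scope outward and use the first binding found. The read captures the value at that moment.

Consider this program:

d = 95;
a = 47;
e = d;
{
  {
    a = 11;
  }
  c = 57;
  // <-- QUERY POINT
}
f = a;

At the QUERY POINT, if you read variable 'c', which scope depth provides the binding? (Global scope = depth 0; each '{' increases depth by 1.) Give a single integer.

Step 1: declare d=95 at depth 0
Step 2: declare a=47 at depth 0
Step 3: declare e=(read d)=95 at depth 0
Step 4: enter scope (depth=1)
Step 5: enter scope (depth=2)
Step 6: declare a=11 at depth 2
Step 7: exit scope (depth=1)
Step 8: declare c=57 at depth 1
Visible at query point: a=47 c=57 d=95 e=95

Answer: 1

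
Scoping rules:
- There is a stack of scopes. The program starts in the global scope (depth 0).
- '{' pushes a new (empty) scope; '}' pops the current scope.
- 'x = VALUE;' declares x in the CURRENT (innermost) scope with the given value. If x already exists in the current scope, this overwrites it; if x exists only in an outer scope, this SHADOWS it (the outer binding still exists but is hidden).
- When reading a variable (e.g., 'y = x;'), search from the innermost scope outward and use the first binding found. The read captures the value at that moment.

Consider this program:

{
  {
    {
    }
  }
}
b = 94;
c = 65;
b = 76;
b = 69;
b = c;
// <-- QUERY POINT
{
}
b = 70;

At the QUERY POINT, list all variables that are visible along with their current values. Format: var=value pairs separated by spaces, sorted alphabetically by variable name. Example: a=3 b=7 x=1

Step 1: enter scope (depth=1)
Step 2: enter scope (depth=2)
Step 3: enter scope (depth=3)
Step 4: exit scope (depth=2)
Step 5: exit scope (depth=1)
Step 6: exit scope (depth=0)
Step 7: declare b=94 at depth 0
Step 8: declare c=65 at depth 0
Step 9: declare b=76 at depth 0
Step 10: declare b=69 at depth 0
Step 11: declare b=(read c)=65 at depth 0
Visible at query point: b=65 c=65

Answer: b=65 c=65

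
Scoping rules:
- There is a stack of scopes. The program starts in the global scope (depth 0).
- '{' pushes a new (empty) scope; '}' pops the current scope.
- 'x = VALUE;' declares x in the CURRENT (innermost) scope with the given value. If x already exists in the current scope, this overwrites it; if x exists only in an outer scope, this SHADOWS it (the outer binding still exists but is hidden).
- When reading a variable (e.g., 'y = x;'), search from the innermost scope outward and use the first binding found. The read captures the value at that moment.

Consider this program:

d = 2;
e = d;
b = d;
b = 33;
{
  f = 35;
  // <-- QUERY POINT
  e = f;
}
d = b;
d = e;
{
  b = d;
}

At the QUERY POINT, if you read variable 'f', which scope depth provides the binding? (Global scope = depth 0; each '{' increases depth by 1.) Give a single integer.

Step 1: declare d=2 at depth 0
Step 2: declare e=(read d)=2 at depth 0
Step 3: declare b=(read d)=2 at depth 0
Step 4: declare b=33 at depth 0
Step 5: enter scope (depth=1)
Step 6: declare f=35 at depth 1
Visible at query point: b=33 d=2 e=2 f=35

Answer: 1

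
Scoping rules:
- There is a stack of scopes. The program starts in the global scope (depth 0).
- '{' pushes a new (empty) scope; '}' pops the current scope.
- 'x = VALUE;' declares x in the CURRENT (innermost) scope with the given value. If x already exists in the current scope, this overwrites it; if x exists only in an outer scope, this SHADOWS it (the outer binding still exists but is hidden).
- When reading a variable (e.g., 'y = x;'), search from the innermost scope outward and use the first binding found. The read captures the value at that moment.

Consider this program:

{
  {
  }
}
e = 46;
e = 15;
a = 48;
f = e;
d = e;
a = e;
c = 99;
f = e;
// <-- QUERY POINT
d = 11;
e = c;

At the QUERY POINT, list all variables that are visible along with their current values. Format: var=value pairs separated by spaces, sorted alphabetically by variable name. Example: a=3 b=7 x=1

Answer: a=15 c=99 d=15 e=15 f=15

Derivation:
Step 1: enter scope (depth=1)
Step 2: enter scope (depth=2)
Step 3: exit scope (depth=1)
Step 4: exit scope (depth=0)
Step 5: declare e=46 at depth 0
Step 6: declare e=15 at depth 0
Step 7: declare a=48 at depth 0
Step 8: declare f=(read e)=15 at depth 0
Step 9: declare d=(read e)=15 at depth 0
Step 10: declare a=(read e)=15 at depth 0
Step 11: declare c=99 at depth 0
Step 12: declare f=(read e)=15 at depth 0
Visible at query point: a=15 c=99 d=15 e=15 f=15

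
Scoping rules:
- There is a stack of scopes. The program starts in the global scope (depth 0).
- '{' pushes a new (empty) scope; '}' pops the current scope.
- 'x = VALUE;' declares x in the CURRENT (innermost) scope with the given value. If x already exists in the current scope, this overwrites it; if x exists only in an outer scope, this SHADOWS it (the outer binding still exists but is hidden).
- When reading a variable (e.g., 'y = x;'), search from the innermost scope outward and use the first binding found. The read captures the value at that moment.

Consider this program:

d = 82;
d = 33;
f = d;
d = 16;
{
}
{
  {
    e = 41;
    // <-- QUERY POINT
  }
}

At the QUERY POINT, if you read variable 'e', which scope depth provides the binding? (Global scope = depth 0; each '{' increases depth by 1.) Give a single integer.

Step 1: declare d=82 at depth 0
Step 2: declare d=33 at depth 0
Step 3: declare f=(read d)=33 at depth 0
Step 4: declare d=16 at depth 0
Step 5: enter scope (depth=1)
Step 6: exit scope (depth=0)
Step 7: enter scope (depth=1)
Step 8: enter scope (depth=2)
Step 9: declare e=41 at depth 2
Visible at query point: d=16 e=41 f=33

Answer: 2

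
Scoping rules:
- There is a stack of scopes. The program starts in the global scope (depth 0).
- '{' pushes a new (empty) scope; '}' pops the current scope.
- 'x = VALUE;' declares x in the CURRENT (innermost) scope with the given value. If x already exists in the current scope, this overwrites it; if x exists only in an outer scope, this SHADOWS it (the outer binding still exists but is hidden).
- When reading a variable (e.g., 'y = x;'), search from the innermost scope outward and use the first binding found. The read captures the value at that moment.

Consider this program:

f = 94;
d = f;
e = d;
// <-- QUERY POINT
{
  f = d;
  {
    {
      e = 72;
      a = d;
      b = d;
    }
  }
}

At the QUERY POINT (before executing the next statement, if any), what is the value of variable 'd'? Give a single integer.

Step 1: declare f=94 at depth 0
Step 2: declare d=(read f)=94 at depth 0
Step 3: declare e=(read d)=94 at depth 0
Visible at query point: d=94 e=94 f=94

Answer: 94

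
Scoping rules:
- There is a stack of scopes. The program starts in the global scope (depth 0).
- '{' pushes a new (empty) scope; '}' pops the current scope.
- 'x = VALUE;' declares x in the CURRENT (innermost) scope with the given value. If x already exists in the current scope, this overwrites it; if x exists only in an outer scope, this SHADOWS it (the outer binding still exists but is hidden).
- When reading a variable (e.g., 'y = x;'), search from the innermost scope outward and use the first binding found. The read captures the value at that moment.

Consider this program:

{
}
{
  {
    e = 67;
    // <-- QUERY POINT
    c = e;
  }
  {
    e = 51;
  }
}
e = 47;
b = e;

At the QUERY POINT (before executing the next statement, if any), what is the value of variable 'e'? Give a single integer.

Answer: 67

Derivation:
Step 1: enter scope (depth=1)
Step 2: exit scope (depth=0)
Step 3: enter scope (depth=1)
Step 4: enter scope (depth=2)
Step 5: declare e=67 at depth 2
Visible at query point: e=67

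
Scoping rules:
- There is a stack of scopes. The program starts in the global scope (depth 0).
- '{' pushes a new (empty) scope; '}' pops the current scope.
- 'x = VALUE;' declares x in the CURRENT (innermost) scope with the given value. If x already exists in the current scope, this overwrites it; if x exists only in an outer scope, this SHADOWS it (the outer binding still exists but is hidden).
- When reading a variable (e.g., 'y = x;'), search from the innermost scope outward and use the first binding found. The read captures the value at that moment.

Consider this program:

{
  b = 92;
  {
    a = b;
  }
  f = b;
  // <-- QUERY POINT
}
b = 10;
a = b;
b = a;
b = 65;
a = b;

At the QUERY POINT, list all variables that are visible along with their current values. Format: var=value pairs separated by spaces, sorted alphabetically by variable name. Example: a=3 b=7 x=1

Answer: b=92 f=92

Derivation:
Step 1: enter scope (depth=1)
Step 2: declare b=92 at depth 1
Step 3: enter scope (depth=2)
Step 4: declare a=(read b)=92 at depth 2
Step 5: exit scope (depth=1)
Step 6: declare f=(read b)=92 at depth 1
Visible at query point: b=92 f=92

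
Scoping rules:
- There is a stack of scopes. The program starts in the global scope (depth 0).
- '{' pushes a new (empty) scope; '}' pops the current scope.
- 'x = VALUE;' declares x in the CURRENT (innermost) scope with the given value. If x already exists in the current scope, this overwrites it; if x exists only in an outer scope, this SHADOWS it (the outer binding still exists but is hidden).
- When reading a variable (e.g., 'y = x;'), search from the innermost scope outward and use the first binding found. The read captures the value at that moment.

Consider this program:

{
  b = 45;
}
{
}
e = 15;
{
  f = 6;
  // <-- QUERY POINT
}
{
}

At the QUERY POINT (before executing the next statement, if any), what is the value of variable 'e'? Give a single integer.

Answer: 15

Derivation:
Step 1: enter scope (depth=1)
Step 2: declare b=45 at depth 1
Step 3: exit scope (depth=0)
Step 4: enter scope (depth=1)
Step 5: exit scope (depth=0)
Step 6: declare e=15 at depth 0
Step 7: enter scope (depth=1)
Step 8: declare f=6 at depth 1
Visible at query point: e=15 f=6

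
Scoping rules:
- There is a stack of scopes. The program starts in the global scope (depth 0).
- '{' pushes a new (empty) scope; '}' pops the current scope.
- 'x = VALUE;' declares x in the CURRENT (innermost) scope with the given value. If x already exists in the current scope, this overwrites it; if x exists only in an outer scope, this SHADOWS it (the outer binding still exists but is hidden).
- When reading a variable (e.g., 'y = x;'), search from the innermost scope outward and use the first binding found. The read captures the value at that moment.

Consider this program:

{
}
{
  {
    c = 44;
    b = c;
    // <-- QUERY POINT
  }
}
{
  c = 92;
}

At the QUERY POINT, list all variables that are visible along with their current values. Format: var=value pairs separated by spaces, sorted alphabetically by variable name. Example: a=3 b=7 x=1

Answer: b=44 c=44

Derivation:
Step 1: enter scope (depth=1)
Step 2: exit scope (depth=0)
Step 3: enter scope (depth=1)
Step 4: enter scope (depth=2)
Step 5: declare c=44 at depth 2
Step 6: declare b=(read c)=44 at depth 2
Visible at query point: b=44 c=44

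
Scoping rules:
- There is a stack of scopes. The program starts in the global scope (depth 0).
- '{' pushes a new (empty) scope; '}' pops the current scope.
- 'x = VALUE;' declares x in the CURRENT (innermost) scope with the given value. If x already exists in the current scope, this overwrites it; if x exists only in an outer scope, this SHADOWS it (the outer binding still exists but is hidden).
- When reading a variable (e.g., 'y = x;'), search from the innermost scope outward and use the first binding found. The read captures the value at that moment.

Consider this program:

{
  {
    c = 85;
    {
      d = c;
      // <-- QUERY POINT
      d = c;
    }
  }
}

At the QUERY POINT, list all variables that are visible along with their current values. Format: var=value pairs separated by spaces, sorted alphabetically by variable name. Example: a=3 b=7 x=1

Answer: c=85 d=85

Derivation:
Step 1: enter scope (depth=1)
Step 2: enter scope (depth=2)
Step 3: declare c=85 at depth 2
Step 4: enter scope (depth=3)
Step 5: declare d=(read c)=85 at depth 3
Visible at query point: c=85 d=85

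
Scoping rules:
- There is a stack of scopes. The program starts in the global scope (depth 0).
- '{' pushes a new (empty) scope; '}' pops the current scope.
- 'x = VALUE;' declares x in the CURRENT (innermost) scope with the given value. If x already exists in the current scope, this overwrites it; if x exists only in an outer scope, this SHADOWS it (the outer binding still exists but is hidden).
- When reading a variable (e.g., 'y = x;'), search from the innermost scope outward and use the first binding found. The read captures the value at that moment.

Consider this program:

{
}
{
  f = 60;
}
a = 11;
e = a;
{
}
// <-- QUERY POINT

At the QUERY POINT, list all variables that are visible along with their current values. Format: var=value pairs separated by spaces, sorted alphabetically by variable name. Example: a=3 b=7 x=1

Step 1: enter scope (depth=1)
Step 2: exit scope (depth=0)
Step 3: enter scope (depth=1)
Step 4: declare f=60 at depth 1
Step 5: exit scope (depth=0)
Step 6: declare a=11 at depth 0
Step 7: declare e=(read a)=11 at depth 0
Step 8: enter scope (depth=1)
Step 9: exit scope (depth=0)
Visible at query point: a=11 e=11

Answer: a=11 e=11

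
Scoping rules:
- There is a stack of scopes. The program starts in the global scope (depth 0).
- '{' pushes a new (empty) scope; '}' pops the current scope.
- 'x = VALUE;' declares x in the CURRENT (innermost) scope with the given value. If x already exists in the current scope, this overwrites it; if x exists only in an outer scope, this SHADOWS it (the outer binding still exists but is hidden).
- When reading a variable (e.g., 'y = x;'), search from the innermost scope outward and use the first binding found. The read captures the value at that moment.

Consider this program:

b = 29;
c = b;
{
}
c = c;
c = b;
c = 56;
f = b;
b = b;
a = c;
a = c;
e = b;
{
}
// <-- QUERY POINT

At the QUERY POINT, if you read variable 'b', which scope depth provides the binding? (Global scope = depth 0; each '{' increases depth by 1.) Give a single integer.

Answer: 0

Derivation:
Step 1: declare b=29 at depth 0
Step 2: declare c=(read b)=29 at depth 0
Step 3: enter scope (depth=1)
Step 4: exit scope (depth=0)
Step 5: declare c=(read c)=29 at depth 0
Step 6: declare c=(read b)=29 at depth 0
Step 7: declare c=56 at depth 0
Step 8: declare f=(read b)=29 at depth 0
Step 9: declare b=(read b)=29 at depth 0
Step 10: declare a=(read c)=56 at depth 0
Step 11: declare a=(read c)=56 at depth 0
Step 12: declare e=(read b)=29 at depth 0
Step 13: enter scope (depth=1)
Step 14: exit scope (depth=0)
Visible at query point: a=56 b=29 c=56 e=29 f=29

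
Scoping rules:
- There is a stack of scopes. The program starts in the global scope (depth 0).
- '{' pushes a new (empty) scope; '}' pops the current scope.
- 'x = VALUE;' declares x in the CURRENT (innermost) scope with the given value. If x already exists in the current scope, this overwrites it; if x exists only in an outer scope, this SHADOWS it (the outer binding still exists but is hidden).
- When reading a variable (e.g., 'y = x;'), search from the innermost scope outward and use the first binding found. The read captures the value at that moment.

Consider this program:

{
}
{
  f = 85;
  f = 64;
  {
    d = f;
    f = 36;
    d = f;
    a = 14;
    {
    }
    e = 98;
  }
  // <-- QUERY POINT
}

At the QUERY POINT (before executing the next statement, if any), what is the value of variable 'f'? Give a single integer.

Step 1: enter scope (depth=1)
Step 2: exit scope (depth=0)
Step 3: enter scope (depth=1)
Step 4: declare f=85 at depth 1
Step 5: declare f=64 at depth 1
Step 6: enter scope (depth=2)
Step 7: declare d=(read f)=64 at depth 2
Step 8: declare f=36 at depth 2
Step 9: declare d=(read f)=36 at depth 2
Step 10: declare a=14 at depth 2
Step 11: enter scope (depth=3)
Step 12: exit scope (depth=2)
Step 13: declare e=98 at depth 2
Step 14: exit scope (depth=1)
Visible at query point: f=64

Answer: 64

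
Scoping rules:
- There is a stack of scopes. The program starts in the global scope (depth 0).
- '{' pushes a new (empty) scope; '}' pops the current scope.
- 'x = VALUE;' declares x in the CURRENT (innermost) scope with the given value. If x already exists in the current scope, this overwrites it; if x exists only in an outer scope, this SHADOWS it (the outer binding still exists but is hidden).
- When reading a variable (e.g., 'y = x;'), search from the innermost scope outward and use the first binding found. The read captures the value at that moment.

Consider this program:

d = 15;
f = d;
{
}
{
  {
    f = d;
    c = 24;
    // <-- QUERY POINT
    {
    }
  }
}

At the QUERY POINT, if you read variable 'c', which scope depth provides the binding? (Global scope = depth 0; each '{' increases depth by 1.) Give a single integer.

Step 1: declare d=15 at depth 0
Step 2: declare f=(read d)=15 at depth 0
Step 3: enter scope (depth=1)
Step 4: exit scope (depth=0)
Step 5: enter scope (depth=1)
Step 6: enter scope (depth=2)
Step 7: declare f=(read d)=15 at depth 2
Step 8: declare c=24 at depth 2
Visible at query point: c=24 d=15 f=15

Answer: 2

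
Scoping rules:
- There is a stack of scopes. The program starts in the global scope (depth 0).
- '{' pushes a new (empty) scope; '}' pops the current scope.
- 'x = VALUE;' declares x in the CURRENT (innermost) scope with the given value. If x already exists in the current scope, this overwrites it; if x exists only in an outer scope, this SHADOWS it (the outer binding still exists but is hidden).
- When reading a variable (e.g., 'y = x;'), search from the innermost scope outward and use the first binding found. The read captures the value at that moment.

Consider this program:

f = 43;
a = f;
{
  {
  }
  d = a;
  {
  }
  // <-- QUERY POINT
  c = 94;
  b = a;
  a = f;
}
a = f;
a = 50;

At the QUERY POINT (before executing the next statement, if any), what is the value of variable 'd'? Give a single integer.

Answer: 43

Derivation:
Step 1: declare f=43 at depth 0
Step 2: declare a=(read f)=43 at depth 0
Step 3: enter scope (depth=1)
Step 4: enter scope (depth=2)
Step 5: exit scope (depth=1)
Step 6: declare d=(read a)=43 at depth 1
Step 7: enter scope (depth=2)
Step 8: exit scope (depth=1)
Visible at query point: a=43 d=43 f=43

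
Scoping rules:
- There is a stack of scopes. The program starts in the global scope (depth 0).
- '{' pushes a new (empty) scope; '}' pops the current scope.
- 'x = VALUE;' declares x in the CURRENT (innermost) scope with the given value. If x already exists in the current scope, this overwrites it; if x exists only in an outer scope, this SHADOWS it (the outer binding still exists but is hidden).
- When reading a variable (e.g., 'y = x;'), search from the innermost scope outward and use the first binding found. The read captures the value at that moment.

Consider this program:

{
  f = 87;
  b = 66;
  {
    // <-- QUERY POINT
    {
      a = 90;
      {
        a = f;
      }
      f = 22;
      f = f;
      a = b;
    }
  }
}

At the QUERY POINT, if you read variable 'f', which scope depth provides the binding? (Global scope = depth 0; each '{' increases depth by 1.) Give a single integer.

Answer: 1

Derivation:
Step 1: enter scope (depth=1)
Step 2: declare f=87 at depth 1
Step 3: declare b=66 at depth 1
Step 4: enter scope (depth=2)
Visible at query point: b=66 f=87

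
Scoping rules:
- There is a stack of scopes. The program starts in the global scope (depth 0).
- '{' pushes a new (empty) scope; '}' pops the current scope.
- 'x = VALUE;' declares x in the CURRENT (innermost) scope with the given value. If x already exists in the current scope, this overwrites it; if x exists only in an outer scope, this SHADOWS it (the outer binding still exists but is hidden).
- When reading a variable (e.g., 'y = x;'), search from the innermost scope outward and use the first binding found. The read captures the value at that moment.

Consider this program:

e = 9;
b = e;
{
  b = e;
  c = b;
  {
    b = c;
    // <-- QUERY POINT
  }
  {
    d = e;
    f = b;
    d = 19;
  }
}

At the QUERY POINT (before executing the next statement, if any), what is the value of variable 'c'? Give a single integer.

Answer: 9

Derivation:
Step 1: declare e=9 at depth 0
Step 2: declare b=(read e)=9 at depth 0
Step 3: enter scope (depth=1)
Step 4: declare b=(read e)=9 at depth 1
Step 5: declare c=(read b)=9 at depth 1
Step 6: enter scope (depth=2)
Step 7: declare b=(read c)=9 at depth 2
Visible at query point: b=9 c=9 e=9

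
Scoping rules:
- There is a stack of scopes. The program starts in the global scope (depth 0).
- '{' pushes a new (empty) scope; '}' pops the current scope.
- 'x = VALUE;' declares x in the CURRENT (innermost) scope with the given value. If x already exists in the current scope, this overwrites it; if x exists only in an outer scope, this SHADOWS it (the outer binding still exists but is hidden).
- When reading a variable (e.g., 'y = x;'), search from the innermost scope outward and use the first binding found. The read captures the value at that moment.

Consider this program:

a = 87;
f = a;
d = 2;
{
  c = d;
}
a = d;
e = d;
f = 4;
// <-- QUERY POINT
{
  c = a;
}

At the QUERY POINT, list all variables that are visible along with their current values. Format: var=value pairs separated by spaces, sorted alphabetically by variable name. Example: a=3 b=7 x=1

Answer: a=2 d=2 e=2 f=4

Derivation:
Step 1: declare a=87 at depth 0
Step 2: declare f=(read a)=87 at depth 0
Step 3: declare d=2 at depth 0
Step 4: enter scope (depth=1)
Step 5: declare c=(read d)=2 at depth 1
Step 6: exit scope (depth=0)
Step 7: declare a=(read d)=2 at depth 0
Step 8: declare e=(read d)=2 at depth 0
Step 9: declare f=4 at depth 0
Visible at query point: a=2 d=2 e=2 f=4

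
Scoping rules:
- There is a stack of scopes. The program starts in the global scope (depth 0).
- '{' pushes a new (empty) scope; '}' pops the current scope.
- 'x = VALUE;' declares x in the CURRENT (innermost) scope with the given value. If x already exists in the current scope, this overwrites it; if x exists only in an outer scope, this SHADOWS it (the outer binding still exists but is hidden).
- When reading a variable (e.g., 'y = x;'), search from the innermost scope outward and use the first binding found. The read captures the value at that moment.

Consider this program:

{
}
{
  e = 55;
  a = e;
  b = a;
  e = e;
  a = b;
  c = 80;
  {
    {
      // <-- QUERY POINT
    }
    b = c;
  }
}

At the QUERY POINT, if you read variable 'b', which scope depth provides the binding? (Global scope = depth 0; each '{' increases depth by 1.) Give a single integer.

Step 1: enter scope (depth=1)
Step 2: exit scope (depth=0)
Step 3: enter scope (depth=1)
Step 4: declare e=55 at depth 1
Step 5: declare a=(read e)=55 at depth 1
Step 6: declare b=(read a)=55 at depth 1
Step 7: declare e=(read e)=55 at depth 1
Step 8: declare a=(read b)=55 at depth 1
Step 9: declare c=80 at depth 1
Step 10: enter scope (depth=2)
Step 11: enter scope (depth=3)
Visible at query point: a=55 b=55 c=80 e=55

Answer: 1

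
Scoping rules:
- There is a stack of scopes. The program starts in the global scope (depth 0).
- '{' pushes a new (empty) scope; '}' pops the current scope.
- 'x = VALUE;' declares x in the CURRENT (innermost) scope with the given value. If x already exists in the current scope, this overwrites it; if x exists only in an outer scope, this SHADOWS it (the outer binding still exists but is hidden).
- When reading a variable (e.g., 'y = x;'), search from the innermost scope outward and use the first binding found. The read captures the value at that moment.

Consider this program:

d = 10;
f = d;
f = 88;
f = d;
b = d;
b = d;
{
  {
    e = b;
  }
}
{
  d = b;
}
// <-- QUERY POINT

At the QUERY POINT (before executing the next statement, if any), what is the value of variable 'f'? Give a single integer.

Step 1: declare d=10 at depth 0
Step 2: declare f=(read d)=10 at depth 0
Step 3: declare f=88 at depth 0
Step 4: declare f=(read d)=10 at depth 0
Step 5: declare b=(read d)=10 at depth 0
Step 6: declare b=(read d)=10 at depth 0
Step 7: enter scope (depth=1)
Step 8: enter scope (depth=2)
Step 9: declare e=(read b)=10 at depth 2
Step 10: exit scope (depth=1)
Step 11: exit scope (depth=0)
Step 12: enter scope (depth=1)
Step 13: declare d=(read b)=10 at depth 1
Step 14: exit scope (depth=0)
Visible at query point: b=10 d=10 f=10

Answer: 10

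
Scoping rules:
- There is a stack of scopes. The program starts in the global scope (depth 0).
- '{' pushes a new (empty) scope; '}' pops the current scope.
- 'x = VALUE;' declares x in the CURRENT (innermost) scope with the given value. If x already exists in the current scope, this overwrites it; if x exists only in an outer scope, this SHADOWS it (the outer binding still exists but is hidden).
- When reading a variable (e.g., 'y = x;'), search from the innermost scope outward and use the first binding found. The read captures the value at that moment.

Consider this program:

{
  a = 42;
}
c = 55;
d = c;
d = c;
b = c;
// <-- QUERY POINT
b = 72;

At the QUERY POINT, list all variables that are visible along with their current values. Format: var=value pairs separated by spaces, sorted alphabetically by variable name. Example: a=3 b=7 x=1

Answer: b=55 c=55 d=55

Derivation:
Step 1: enter scope (depth=1)
Step 2: declare a=42 at depth 1
Step 3: exit scope (depth=0)
Step 4: declare c=55 at depth 0
Step 5: declare d=(read c)=55 at depth 0
Step 6: declare d=(read c)=55 at depth 0
Step 7: declare b=(read c)=55 at depth 0
Visible at query point: b=55 c=55 d=55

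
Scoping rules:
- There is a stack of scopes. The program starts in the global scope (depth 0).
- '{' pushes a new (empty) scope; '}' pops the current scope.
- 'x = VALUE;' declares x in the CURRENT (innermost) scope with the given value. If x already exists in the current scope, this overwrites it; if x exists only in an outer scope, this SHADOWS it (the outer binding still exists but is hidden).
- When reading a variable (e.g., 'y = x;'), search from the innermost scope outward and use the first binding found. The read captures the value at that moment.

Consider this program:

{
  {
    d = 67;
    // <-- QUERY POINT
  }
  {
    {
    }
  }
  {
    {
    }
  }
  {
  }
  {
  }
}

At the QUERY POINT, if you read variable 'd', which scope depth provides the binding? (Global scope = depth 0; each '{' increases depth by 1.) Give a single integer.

Step 1: enter scope (depth=1)
Step 2: enter scope (depth=2)
Step 3: declare d=67 at depth 2
Visible at query point: d=67

Answer: 2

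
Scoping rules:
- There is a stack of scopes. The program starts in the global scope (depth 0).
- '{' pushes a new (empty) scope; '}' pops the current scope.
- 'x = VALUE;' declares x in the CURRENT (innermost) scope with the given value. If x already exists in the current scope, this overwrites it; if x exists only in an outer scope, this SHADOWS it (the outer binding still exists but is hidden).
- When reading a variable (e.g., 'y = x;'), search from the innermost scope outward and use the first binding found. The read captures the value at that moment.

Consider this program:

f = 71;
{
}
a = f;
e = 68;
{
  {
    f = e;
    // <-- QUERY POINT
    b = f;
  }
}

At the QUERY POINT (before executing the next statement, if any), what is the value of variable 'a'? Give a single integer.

Answer: 71

Derivation:
Step 1: declare f=71 at depth 0
Step 2: enter scope (depth=1)
Step 3: exit scope (depth=0)
Step 4: declare a=(read f)=71 at depth 0
Step 5: declare e=68 at depth 0
Step 6: enter scope (depth=1)
Step 7: enter scope (depth=2)
Step 8: declare f=(read e)=68 at depth 2
Visible at query point: a=71 e=68 f=68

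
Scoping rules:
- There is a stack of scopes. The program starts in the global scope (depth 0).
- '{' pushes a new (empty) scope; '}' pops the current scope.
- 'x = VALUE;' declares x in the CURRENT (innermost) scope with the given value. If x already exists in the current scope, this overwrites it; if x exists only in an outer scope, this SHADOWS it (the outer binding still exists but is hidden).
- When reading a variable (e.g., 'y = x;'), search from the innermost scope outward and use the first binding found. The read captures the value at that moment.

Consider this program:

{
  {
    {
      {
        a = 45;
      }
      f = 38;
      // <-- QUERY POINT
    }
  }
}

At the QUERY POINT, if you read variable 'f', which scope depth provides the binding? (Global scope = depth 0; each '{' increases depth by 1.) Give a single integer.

Answer: 3

Derivation:
Step 1: enter scope (depth=1)
Step 2: enter scope (depth=2)
Step 3: enter scope (depth=3)
Step 4: enter scope (depth=4)
Step 5: declare a=45 at depth 4
Step 6: exit scope (depth=3)
Step 7: declare f=38 at depth 3
Visible at query point: f=38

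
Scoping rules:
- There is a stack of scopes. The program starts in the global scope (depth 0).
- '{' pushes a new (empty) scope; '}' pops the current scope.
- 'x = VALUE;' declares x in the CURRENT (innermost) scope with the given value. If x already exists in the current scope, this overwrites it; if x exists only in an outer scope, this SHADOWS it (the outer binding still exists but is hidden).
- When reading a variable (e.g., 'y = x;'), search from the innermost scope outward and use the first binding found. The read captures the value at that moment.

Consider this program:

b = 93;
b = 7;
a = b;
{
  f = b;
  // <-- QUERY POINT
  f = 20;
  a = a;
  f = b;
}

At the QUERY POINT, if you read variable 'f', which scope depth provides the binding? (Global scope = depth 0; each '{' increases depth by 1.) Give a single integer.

Answer: 1

Derivation:
Step 1: declare b=93 at depth 0
Step 2: declare b=7 at depth 0
Step 3: declare a=(read b)=7 at depth 0
Step 4: enter scope (depth=1)
Step 5: declare f=(read b)=7 at depth 1
Visible at query point: a=7 b=7 f=7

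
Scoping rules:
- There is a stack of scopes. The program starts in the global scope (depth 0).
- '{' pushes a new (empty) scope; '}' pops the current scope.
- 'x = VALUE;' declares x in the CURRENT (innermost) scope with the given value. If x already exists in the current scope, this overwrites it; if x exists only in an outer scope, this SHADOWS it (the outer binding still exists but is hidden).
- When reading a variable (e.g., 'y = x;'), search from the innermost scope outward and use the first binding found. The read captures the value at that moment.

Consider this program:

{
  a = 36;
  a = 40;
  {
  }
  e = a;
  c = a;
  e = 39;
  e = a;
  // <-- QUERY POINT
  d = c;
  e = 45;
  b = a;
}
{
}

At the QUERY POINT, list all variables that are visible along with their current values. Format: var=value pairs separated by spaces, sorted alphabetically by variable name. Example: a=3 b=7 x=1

Step 1: enter scope (depth=1)
Step 2: declare a=36 at depth 1
Step 3: declare a=40 at depth 1
Step 4: enter scope (depth=2)
Step 5: exit scope (depth=1)
Step 6: declare e=(read a)=40 at depth 1
Step 7: declare c=(read a)=40 at depth 1
Step 8: declare e=39 at depth 1
Step 9: declare e=(read a)=40 at depth 1
Visible at query point: a=40 c=40 e=40

Answer: a=40 c=40 e=40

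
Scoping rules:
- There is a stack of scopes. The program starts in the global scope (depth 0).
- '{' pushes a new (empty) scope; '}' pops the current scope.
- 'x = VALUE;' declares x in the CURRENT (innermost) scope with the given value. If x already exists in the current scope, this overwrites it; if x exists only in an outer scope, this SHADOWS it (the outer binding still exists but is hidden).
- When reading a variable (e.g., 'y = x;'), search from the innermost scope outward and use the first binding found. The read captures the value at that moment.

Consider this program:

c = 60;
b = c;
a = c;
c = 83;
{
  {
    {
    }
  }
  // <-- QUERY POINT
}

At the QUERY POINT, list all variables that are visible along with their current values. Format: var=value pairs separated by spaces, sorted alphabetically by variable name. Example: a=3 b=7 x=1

Step 1: declare c=60 at depth 0
Step 2: declare b=(read c)=60 at depth 0
Step 3: declare a=(read c)=60 at depth 0
Step 4: declare c=83 at depth 0
Step 5: enter scope (depth=1)
Step 6: enter scope (depth=2)
Step 7: enter scope (depth=3)
Step 8: exit scope (depth=2)
Step 9: exit scope (depth=1)
Visible at query point: a=60 b=60 c=83

Answer: a=60 b=60 c=83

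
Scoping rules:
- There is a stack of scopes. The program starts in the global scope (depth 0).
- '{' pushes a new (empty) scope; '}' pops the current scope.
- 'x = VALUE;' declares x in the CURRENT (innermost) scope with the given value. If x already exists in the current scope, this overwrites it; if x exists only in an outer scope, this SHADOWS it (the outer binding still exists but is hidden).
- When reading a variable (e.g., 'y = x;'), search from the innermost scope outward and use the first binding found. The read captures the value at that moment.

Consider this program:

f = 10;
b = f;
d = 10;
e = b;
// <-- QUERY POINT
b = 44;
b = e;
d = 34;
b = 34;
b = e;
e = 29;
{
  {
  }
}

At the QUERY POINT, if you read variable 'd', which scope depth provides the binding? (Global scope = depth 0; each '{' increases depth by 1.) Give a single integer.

Answer: 0

Derivation:
Step 1: declare f=10 at depth 0
Step 2: declare b=(read f)=10 at depth 0
Step 3: declare d=10 at depth 0
Step 4: declare e=(read b)=10 at depth 0
Visible at query point: b=10 d=10 e=10 f=10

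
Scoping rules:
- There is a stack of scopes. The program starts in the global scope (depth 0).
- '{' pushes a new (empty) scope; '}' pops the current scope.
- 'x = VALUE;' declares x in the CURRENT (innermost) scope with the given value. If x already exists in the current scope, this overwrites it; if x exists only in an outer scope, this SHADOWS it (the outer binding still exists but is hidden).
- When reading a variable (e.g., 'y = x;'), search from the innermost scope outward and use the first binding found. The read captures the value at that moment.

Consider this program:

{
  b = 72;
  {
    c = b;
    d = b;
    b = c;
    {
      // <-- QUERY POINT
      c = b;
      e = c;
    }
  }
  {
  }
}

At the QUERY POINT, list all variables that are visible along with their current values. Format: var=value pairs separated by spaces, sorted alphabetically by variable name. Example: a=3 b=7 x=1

Step 1: enter scope (depth=1)
Step 2: declare b=72 at depth 1
Step 3: enter scope (depth=2)
Step 4: declare c=(read b)=72 at depth 2
Step 5: declare d=(read b)=72 at depth 2
Step 6: declare b=(read c)=72 at depth 2
Step 7: enter scope (depth=3)
Visible at query point: b=72 c=72 d=72

Answer: b=72 c=72 d=72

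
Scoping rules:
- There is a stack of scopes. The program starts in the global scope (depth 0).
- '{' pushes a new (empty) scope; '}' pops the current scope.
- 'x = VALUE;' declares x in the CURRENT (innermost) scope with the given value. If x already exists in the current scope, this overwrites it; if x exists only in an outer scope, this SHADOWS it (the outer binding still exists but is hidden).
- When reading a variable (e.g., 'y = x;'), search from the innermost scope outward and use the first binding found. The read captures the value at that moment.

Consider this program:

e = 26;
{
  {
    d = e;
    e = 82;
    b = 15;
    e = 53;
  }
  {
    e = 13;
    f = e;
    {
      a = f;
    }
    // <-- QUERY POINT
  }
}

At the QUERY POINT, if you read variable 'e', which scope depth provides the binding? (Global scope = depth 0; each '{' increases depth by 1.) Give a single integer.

Step 1: declare e=26 at depth 0
Step 2: enter scope (depth=1)
Step 3: enter scope (depth=2)
Step 4: declare d=(read e)=26 at depth 2
Step 5: declare e=82 at depth 2
Step 6: declare b=15 at depth 2
Step 7: declare e=53 at depth 2
Step 8: exit scope (depth=1)
Step 9: enter scope (depth=2)
Step 10: declare e=13 at depth 2
Step 11: declare f=(read e)=13 at depth 2
Step 12: enter scope (depth=3)
Step 13: declare a=(read f)=13 at depth 3
Step 14: exit scope (depth=2)
Visible at query point: e=13 f=13

Answer: 2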